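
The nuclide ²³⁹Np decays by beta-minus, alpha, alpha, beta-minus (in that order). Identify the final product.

Pa-231

Start: (A, Z) = (239, 93).
After β⁻: (239, 94).
After α: (235, 92).
After α: (231, 90).
After β⁻: (231, 91).
Z = 91 is protactinium.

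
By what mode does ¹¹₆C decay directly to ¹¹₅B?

beta-plus decay or electron capture

ΔA = 11 − 11 = 0; ΔZ = 5 − 6 = -1.
A is unchanged and Z drops by 1 — a proton has become a neutron (β⁺ emission or electron capture).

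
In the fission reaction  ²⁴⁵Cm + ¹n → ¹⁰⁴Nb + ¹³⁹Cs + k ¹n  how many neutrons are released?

Conserve mass number: 246 = 104 + 139 + k, so k = 246 − 243 = 3.
Check atomic number: 96 = 41 + 55 + 0 = 96. ✓

3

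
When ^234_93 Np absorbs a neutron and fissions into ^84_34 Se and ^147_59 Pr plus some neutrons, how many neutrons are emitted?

4

Conserve mass number: 235 = 84 + 147 + k, so k = 235 − 231 = 4.
Check atomic number: 93 = 34 + 59 + 0 = 93. ✓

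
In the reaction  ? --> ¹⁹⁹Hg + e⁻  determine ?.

Conserve mass number: A = 199 + 0, so A = 199.
Conserve atomic number: Z = 80 − 1, so Z = 79.
Z = 79 is gold, so the species is ¹⁹⁹Au.

Au-199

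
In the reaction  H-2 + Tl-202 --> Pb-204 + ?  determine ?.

Conserve mass number: 2 + 202 = 204 + A, so A = 0.
Conserve atomic number: 1 + 81 = 82 + Z, so Z = 0.
A = 0 and Z = 0 is γ — a gamma ray.

gamma ray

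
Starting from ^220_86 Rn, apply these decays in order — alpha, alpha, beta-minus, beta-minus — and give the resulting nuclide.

Po-212

Start: (A, Z) = (220, 86).
After α: (216, 84).
After α: (212, 82).
After β⁻: (212, 83).
After β⁻: (212, 84).
Z = 84 is polonium.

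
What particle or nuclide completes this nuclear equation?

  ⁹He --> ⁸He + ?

Conserve mass number: 9 = 8 + A, so A = 1.
Conserve atomic number: 2 = 2 + Z, so Z = 0.
A = 1 and Z = 0 is ¹n — a neutron.

neutron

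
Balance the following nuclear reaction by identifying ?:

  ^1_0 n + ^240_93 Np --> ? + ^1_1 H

Conserve mass number: 1 + 240 = A + 1, so A = 240.
Conserve atomic number: 0 + 93 = Z + 1, so Z = 92.
Z = 92 is uranium, so the species is ^240_92 U.

U-240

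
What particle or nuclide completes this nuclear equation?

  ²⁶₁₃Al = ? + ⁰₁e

Conserve mass number: 26 = A + 0, so A = 26.
Conserve atomic number: 13 = Z + 1, so Z = 12.
Z = 12 is magnesium, so the species is ²⁶₁₂Mg.

Mg-26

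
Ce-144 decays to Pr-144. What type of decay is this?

beta-minus decay

ΔA = 144 − 144 = 0; ΔZ = 59 − 58 = +1.
A is unchanged and Z rises by 1 — a neutron has become a proton (β⁻ decay).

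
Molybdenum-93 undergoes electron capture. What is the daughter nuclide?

Nb-93

Electron capture: mass number changes by +0, atomic number by -1.
A: 93 = 93; Z: 42 − 1 = 41.
Z = 41 is niobium, so the daughter is niobium-93.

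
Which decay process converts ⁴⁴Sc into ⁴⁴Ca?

beta-plus decay or electron capture

ΔA = 44 − 44 = 0; ΔZ = 20 − 21 = -1.
A is unchanged and Z drops by 1 — a proton has become a neutron (β⁺ emission or electron capture).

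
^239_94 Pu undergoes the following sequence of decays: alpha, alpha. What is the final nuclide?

Start: (A, Z) = (239, 94).
After α: (235, 92).
After α: (231, 90).
Z = 90 is thorium.

Th-231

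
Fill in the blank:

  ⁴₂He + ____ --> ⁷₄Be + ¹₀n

alpha particle

Conserve mass number: 4 + A = 7 + 1, so A = 4.
Conserve atomic number: 2 + Z = 4 + 0, so Z = 2.
A = 4 and Z = 2 is ⁴₂He — an alpha particle.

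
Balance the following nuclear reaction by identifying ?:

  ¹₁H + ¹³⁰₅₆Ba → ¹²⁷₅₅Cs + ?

alpha particle

Conserve mass number: 1 + 130 = 127 + A, so A = 4.
Conserve atomic number: 1 + 56 = 55 + Z, so Z = 2.
A = 4 and Z = 2 is ⁴₂He — an alpha particle.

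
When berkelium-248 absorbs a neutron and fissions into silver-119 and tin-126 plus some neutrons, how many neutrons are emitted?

Conserve mass number: 249 = 119 + 126 + k, so k = 249 − 245 = 4.
Check atomic number: 97 = 47 + 50 + 0 = 97. ✓

4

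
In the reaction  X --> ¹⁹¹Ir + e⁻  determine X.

Os-191

Conserve mass number: A = 191 + 0, so A = 191.
Conserve atomic number: Z = 77 − 1, so Z = 76.
Z = 76 is osmium, so the species is ¹⁹¹Os.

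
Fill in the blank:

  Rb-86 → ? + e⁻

Conserve mass number: 86 = A + 0, so A = 86.
Conserve atomic number: 37 = Z − 1, so Z = 38.
Z = 38 is strontium, so the species is Sr-86.

Sr-86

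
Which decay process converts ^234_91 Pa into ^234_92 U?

beta-minus decay

ΔA = 234 − 234 = 0; ΔZ = 92 − 91 = +1.
A is unchanged and Z rises by 1 — a neutron has become a proton (β⁻ decay).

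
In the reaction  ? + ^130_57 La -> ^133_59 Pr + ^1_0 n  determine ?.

alpha particle

Conserve mass number: A + 130 = 133 + 1, so A = 4.
Conserve atomic number: Z + 57 = 59 + 0, so Z = 2.
A = 4 and Z = 2 is ^4_2 He — an alpha particle.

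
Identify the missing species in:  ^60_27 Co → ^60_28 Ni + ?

Conserve mass number: 60 = 60 + A, so A = 0.
Conserve atomic number: 27 = 28 + Z, so Z = -1.
A = 0 and Z = -1 is ^0_-1 e — a beta-minus particle.

beta-minus particle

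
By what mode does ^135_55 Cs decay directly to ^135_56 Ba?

beta-minus decay

ΔA = 135 − 135 = 0; ΔZ = 56 − 55 = +1.
A is unchanged and Z rises by 1 — a neutron has become a proton (β⁻ decay).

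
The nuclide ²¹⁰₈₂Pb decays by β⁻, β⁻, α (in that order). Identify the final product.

Pb-206

Start: (A, Z) = (210, 82).
After β⁻: (210, 83).
After β⁻: (210, 84).
After α: (206, 82).
Z = 82 is lead.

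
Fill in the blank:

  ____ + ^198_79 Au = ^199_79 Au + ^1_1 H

Conserve mass number: A + 198 = 199 + 1, so A = 2.
Conserve atomic number: Z + 79 = 79 + 1, so Z = 1.
A = 2 and Z = 1 is ^2_1 H — a deuteron.

deuteron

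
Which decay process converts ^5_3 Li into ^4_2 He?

proton emission

ΔA = 4 − 5 = -1; ΔZ = 2 − 3 = -1.
A drops by 1 and Z drops by 1 — a proton was emitted.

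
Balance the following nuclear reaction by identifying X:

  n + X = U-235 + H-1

Conserve mass number: 1 + A = 235 + 1, so A = 235.
Conserve atomic number: 0 + Z = 92 + 1, so Z = 93.
Z = 93 is neptunium, so the species is Np-235.

Np-235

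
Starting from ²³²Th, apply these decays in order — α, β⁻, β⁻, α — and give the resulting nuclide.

Start: (A, Z) = (232, 90).
After α: (228, 88).
After β⁻: (228, 89).
After β⁻: (228, 90).
After α: (224, 88).
Z = 88 is radium.

Ra-224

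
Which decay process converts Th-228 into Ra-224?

alpha decay

ΔA = 224 − 228 = -4; ΔZ = 88 − 90 = -2.
A drops by 4 and Z drops by 2 — the signature of alpha emission.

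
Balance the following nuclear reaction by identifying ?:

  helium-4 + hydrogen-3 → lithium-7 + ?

Conserve mass number: 4 + 3 = 7 + A, so A = 0.
Conserve atomic number: 2 + 1 = 3 + Z, so Z = 0.
A = 0 and Z = 0 is γ — a gamma ray.

gamma ray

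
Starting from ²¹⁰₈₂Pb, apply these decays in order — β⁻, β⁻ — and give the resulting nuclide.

Start: (A, Z) = (210, 82).
After β⁻: (210, 83).
After β⁻: (210, 84).
Z = 84 is polonium.

Po-210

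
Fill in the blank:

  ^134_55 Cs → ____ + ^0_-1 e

Conserve mass number: 134 = A + 0, so A = 134.
Conserve atomic number: 55 = Z − 1, so Z = 56.
Z = 56 is barium, so the species is ^134_56 Ba.

Ba-134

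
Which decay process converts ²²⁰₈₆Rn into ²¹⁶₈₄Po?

ΔA = 216 − 220 = -4; ΔZ = 84 − 86 = -2.
A drops by 4 and Z drops by 2 — the signature of alpha emission.

alpha decay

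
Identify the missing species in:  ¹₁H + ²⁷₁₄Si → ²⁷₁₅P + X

Conserve mass number: 1 + 27 = 27 + A, so A = 1.
Conserve atomic number: 1 + 14 = 15 + Z, so Z = 0.
A = 1 and Z = 0 is ¹₀n — a neutron.

neutron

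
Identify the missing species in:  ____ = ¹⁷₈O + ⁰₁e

Conserve mass number: A = 17 + 0, so A = 17.
Conserve atomic number: Z = 8 + 1, so Z = 9.
Z = 9 is fluorine, so the species is ¹⁷₉F.

F-17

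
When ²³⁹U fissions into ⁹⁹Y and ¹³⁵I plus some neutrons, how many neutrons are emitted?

5

Conserve mass number: 239 = 99 + 135 + k, so k = 239 − 234 = 5.
Check atomic number: 92 = 39 + 53 + 0 = 92. ✓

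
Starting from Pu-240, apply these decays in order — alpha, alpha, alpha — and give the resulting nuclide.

Ra-228

Start: (A, Z) = (240, 94).
After α: (236, 92).
After α: (232, 90).
After α: (228, 88).
Z = 88 is radium.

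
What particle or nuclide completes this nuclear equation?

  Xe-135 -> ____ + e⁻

Conserve mass number: 135 = A + 0, so A = 135.
Conserve atomic number: 54 = Z − 1, so Z = 55.
Z = 55 is caesium, so the species is Cs-135.

Cs-135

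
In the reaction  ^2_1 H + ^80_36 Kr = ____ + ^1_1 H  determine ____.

Conserve mass number: 2 + 80 = A + 1, so A = 81.
Conserve atomic number: 1 + 36 = Z + 1, so Z = 36.
Z = 36 is krypton, so the species is ^81_36 Kr.

Kr-81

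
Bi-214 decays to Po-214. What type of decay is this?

ΔA = 214 − 214 = 0; ΔZ = 84 − 83 = +1.
A is unchanged and Z rises by 1 — a neutron has become a proton (β⁻ decay).

beta-minus decay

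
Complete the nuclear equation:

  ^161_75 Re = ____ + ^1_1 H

Conserve mass number: 161 = A + 1, so A = 160.
Conserve atomic number: 75 = Z + 1, so Z = 74.
Z = 74 is tungsten, so the species is ^160_74 W.

W-160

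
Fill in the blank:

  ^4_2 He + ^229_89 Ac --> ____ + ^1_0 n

Conserve mass number: 4 + 229 = A + 1, so A = 232.
Conserve atomic number: 2 + 89 = Z + 0, so Z = 91.
Z = 91 is protactinium, so the species is ^232_91 Pa.

Pa-232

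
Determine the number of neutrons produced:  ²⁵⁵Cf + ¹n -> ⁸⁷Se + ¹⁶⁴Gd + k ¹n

Conserve mass number: 256 = 87 + 164 + k, so k = 256 − 251 = 5.
Check atomic number: 98 = 34 + 64 + 0 = 98. ✓

5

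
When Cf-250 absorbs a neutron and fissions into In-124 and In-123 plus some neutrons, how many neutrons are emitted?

Conserve mass number: 251 = 124 + 123 + k, so k = 251 − 247 = 4.
Check atomic number: 98 = 49 + 49 + 0 = 98. ✓

4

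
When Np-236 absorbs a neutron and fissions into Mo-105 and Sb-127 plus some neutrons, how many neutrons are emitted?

Conserve mass number: 237 = 105 + 127 + k, so k = 237 − 232 = 5.
Check atomic number: 93 = 42 + 51 + 0 = 93. ✓

5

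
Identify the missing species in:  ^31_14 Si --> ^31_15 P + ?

beta-minus particle

Conserve mass number: 31 = 31 + A, so A = 0.
Conserve atomic number: 14 = 15 + Z, so Z = -1.
A = 0 and Z = -1 is ^0_-1 e — a beta-minus particle.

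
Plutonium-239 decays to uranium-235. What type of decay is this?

ΔA = 235 − 239 = -4; ΔZ = 92 − 94 = -2.
A drops by 4 and Z drops by 2 — the signature of alpha emission.

alpha decay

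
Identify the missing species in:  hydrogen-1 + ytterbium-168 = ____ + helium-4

Tm-165

Conserve mass number: 1 + 168 = A + 4, so A = 165.
Conserve atomic number: 1 + 70 = Z + 2, so Z = 69.
Z = 69 is thulium, so the species is thulium-165.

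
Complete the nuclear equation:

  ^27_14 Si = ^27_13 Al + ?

Conserve mass number: 27 = 27 + A, so A = 0.
Conserve atomic number: 14 = 13 + Z, so Z = 1.
A = 0 and Z = 1 is ^0_1 e — a positron.

positron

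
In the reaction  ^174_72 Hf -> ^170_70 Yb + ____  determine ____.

Conserve mass number: 174 = 170 + A, so A = 4.
Conserve atomic number: 72 = 70 + Z, so Z = 2.
A = 4 and Z = 2 is ^4_2 He — an alpha particle.

alpha particle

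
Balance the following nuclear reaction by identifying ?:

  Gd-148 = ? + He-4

Conserve mass number: 148 = A + 4, so A = 144.
Conserve atomic number: 64 = Z + 2, so Z = 62.
Z = 62 is samarium, so the species is Sm-144.

Sm-144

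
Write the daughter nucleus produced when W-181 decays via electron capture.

Electron capture: mass number changes by +0, atomic number by -1.
A: 181 = 181; Z: 74 − 1 = 73.
Z = 73 is tantalum, so the daughter is Ta-181.

Ta-181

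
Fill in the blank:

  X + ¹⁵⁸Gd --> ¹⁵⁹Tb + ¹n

Conserve mass number: A + 158 = 159 + 1, so A = 2.
Conserve atomic number: Z + 64 = 65 + 0, so Z = 1.
A = 2 and Z = 1 is ²H — a deuteron.

deuteron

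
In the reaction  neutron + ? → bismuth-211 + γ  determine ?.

Bi-210

Conserve mass number: 1 + A = 211 + 0, so A = 210.
Conserve atomic number: 0 + Z = 83 + 0, so Z = 83.
Z = 83 is bismuth, so the species is bismuth-210.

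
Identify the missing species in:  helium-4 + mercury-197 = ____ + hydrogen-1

Conserve mass number: 4 + 197 = A + 1, so A = 200.
Conserve atomic number: 2 + 80 = Z + 1, so Z = 81.
Z = 81 is thallium, so the species is thallium-200.

Tl-200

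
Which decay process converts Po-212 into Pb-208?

ΔA = 208 − 212 = -4; ΔZ = 82 − 84 = -2.
A drops by 4 and Z drops by 2 — the signature of alpha emission.

alpha decay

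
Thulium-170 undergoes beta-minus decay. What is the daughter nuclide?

Beta-minus decay: mass number changes by +0, atomic number by +1.
A: 170 = 170; Z: 69 + 1 = 70.
Z = 70 is ytterbium, so the daughter is ytterbium-170.

Yb-170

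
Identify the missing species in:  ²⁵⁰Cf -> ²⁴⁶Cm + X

alpha particle

Conserve mass number: 250 = 246 + A, so A = 4.
Conserve atomic number: 98 = 96 + Z, so Z = 2.
A = 4 and Z = 2 is ⁴He — an alpha particle.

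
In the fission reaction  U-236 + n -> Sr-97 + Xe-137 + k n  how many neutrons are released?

3

Conserve mass number: 237 = 97 + 137 + k, so k = 237 − 234 = 3.
Check atomic number: 92 = 38 + 54 + 0 = 92. ✓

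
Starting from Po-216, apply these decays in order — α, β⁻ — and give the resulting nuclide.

Start: (A, Z) = (216, 84).
After α: (212, 82).
After β⁻: (212, 83).
Z = 83 is bismuth.

Bi-212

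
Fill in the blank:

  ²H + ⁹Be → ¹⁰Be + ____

Conserve mass number: 2 + 9 = 10 + A, so A = 1.
Conserve atomic number: 1 + 4 = 4 + Z, so Z = 1.
A = 1 and Z = 1 is ¹H — a proton.

proton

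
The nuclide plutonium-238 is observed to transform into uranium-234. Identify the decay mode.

ΔA = 234 − 238 = -4; ΔZ = 92 − 94 = -2.
A drops by 4 and Z drops by 2 — the signature of alpha emission.

alpha decay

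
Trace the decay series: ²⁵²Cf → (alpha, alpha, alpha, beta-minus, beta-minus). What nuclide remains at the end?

Start: (A, Z) = (252, 98).
After α: (248, 96).
After α: (244, 94).
After α: (240, 92).
After β⁻: (240, 93).
After β⁻: (240, 94).
Z = 94 is plutonium.

Pu-240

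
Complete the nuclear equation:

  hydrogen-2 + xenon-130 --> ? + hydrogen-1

Xe-131

Conserve mass number: 2 + 130 = A + 1, so A = 131.
Conserve atomic number: 1 + 54 = Z + 1, so Z = 54.
Z = 54 is xenon, so the species is xenon-131.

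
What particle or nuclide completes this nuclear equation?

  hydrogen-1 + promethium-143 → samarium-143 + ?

neutron

Conserve mass number: 1 + 143 = 143 + A, so A = 1.
Conserve atomic number: 1 + 61 = 62 + Z, so Z = 0.
A = 1 and Z = 0 is neutron — a neutron.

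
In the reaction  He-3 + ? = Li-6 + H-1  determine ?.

Conserve mass number: 3 + A = 6 + 1, so A = 4.
Conserve atomic number: 2 + Z = 3 + 1, so Z = 2.
A = 4 and Z = 2 is He-4 — an alpha particle.

alpha particle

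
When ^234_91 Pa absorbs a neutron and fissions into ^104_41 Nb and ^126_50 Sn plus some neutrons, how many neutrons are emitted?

5

Conserve mass number: 235 = 104 + 126 + k, so k = 235 − 230 = 5.
Check atomic number: 91 = 41 + 50 + 0 = 91. ✓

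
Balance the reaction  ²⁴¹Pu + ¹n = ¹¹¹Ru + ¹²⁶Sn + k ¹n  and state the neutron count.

5

Conserve mass number: 242 = 111 + 126 + k, so k = 242 − 237 = 5.
Check atomic number: 94 = 44 + 50 + 0 = 94. ✓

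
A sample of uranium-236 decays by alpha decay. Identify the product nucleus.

Alpha decay: mass number changes by -4, atomic number by -2.
A: 236 − 4 = 232; Z: 92 − 2 = 90.
Z = 90 is thorium, so the daughter is thorium-232.

Th-232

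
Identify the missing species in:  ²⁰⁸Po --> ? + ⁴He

Conserve mass number: 208 = A + 4, so A = 204.
Conserve atomic number: 84 = Z + 2, so Z = 82.
Z = 82 is lead, so the species is ²⁰⁴Pb.

Pb-204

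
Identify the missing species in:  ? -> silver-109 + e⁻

Pd-109

Conserve mass number: A = 109 + 0, so A = 109.
Conserve atomic number: Z = 47 − 1, so Z = 46.
Z = 46 is palladium, so the species is palladium-109.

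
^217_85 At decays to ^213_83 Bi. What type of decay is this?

ΔA = 213 − 217 = -4; ΔZ = 83 − 85 = -2.
A drops by 4 and Z drops by 2 — the signature of alpha emission.

alpha decay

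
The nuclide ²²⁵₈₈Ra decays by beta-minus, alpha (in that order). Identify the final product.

Fr-221

Start: (A, Z) = (225, 88).
After β⁻: (225, 89).
After α: (221, 87).
Z = 87 is francium.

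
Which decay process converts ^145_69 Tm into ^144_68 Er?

proton emission

ΔA = 144 − 145 = -1; ΔZ = 68 − 69 = -1.
A drops by 1 and Z drops by 1 — a proton was emitted.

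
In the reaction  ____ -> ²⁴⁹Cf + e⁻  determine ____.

Bk-249

Conserve mass number: A = 249 + 0, so A = 249.
Conserve atomic number: Z = 98 − 1, so Z = 97.
Z = 97 is berkelium, so the species is ²⁴⁹Bk.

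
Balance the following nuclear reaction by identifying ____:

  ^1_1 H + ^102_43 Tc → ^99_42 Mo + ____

alpha particle

Conserve mass number: 1 + 102 = 99 + A, so A = 4.
Conserve atomic number: 1 + 43 = 42 + Z, so Z = 2.
A = 4 and Z = 2 is ^4_2 He — an alpha particle.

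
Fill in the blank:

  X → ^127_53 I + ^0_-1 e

Te-127

Conserve mass number: A = 127 + 0, so A = 127.
Conserve atomic number: Z = 53 − 1, so Z = 52.
Z = 52 is tellurium, so the species is ^127_52 Te.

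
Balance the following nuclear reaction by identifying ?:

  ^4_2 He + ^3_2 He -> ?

Be-7

Conserve mass number: 4 + 3 = A, so A = 7.
Conserve atomic number: 2 + 2 = Z, so Z = 4.
Z = 4 is beryllium, so the species is ^7_4 Be.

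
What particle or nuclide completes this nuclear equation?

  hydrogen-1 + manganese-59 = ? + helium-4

Conserve mass number: 1 + 59 = A + 4, so A = 56.
Conserve atomic number: 1 + 25 = Z + 2, so Z = 24.
Z = 24 is chromium, so the species is chromium-56.

Cr-56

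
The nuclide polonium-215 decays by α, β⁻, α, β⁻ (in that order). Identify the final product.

Start: (A, Z) = (215, 84).
After α: (211, 82).
After β⁻: (211, 83).
After α: (207, 81).
After β⁻: (207, 82).
Z = 82 is lead.

Pb-207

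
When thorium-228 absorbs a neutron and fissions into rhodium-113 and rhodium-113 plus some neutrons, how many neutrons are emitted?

3

Conserve mass number: 229 = 113 + 113 + k, so k = 229 − 226 = 3.
Check atomic number: 90 = 45 + 45 + 0 = 90. ✓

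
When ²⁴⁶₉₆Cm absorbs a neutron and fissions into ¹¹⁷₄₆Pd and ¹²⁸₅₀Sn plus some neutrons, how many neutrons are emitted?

Conserve mass number: 247 = 117 + 128 + k, so k = 247 − 245 = 2.
Check atomic number: 96 = 46 + 50 + 0 = 96. ✓

2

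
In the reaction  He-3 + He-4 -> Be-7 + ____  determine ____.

Conserve mass number: 3 + 4 = 7 + A, so A = 0.
Conserve atomic number: 2 + 2 = 4 + Z, so Z = 0.
A = 0 and Z = 0 is γ — a gamma ray.

gamma ray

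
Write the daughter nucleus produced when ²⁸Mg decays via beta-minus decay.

Beta-minus decay: mass number changes by +0, atomic number by +1.
A: 28 = 28; Z: 12 + 1 = 13.
Z = 13 is aluminium, so the daughter is ²⁸Al.

Al-28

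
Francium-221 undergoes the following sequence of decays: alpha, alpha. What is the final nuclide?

Start: (A, Z) = (221, 87).
After α: (217, 85).
After α: (213, 83).
Z = 83 is bismuth.

Bi-213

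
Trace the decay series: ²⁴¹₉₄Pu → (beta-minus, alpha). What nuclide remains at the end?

Start: (A, Z) = (241, 94).
After β⁻: (241, 95).
After α: (237, 93).
Z = 93 is neptunium.

Np-237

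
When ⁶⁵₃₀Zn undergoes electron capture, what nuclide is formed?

Cu-65

Electron capture: mass number changes by +0, atomic number by -1.
A: 65 = 65; Z: 30 − 1 = 29.
Z = 29 is copper, so the daughter is ⁶⁵₂₉Cu.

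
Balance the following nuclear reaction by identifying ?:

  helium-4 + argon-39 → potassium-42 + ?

proton

Conserve mass number: 4 + 39 = 42 + A, so A = 1.
Conserve atomic number: 2 + 18 = 19 + Z, so Z = 1.
A = 1 and Z = 1 is hydrogen-1 — a proton.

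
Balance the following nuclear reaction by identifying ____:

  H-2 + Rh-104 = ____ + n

Pd-105

Conserve mass number: 2 + 104 = A + 1, so A = 105.
Conserve atomic number: 1 + 45 = Z + 0, so Z = 46.
Z = 46 is palladium, so the species is Pd-105.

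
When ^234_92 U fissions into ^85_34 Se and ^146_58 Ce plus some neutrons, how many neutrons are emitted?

Conserve mass number: 234 = 85 + 146 + k, so k = 234 − 231 = 3.
Check atomic number: 92 = 34 + 58 + 0 = 92. ✓

3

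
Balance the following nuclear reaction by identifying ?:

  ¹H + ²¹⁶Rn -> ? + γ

Conserve mass number: 1 + 216 = A + 0, so A = 217.
Conserve atomic number: 1 + 86 = Z + 0, so Z = 87.
Z = 87 is francium, so the species is ²¹⁷Fr.

Fr-217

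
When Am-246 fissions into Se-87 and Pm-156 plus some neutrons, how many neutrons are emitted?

3

Conserve mass number: 246 = 87 + 156 + k, so k = 246 − 243 = 3.
Check atomic number: 95 = 34 + 61 + 0 = 95. ✓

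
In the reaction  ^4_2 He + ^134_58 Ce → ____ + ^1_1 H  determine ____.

Pr-137

Conserve mass number: 4 + 134 = A + 1, so A = 137.
Conserve atomic number: 2 + 58 = Z + 1, so Z = 59.
Z = 59 is praseodymium, so the species is ^137_59 Pr.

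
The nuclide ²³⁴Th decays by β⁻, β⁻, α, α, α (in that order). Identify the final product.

Start: (A, Z) = (234, 90).
After β⁻: (234, 91).
After β⁻: (234, 92).
After α: (230, 90).
After α: (226, 88).
After α: (222, 86).
Z = 86 is radon.

Rn-222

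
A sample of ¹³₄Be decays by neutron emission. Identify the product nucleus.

Neutron emission: mass number changes by -1, atomic number by +0.
A: 13 − 1 = 12; Z: 4 = 4.
Z = 4 is beryllium, so the daughter is ¹²₄Be.

Be-12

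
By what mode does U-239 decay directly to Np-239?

ΔA = 239 − 239 = 0; ΔZ = 93 − 92 = +1.
A is unchanged and Z rises by 1 — a neutron has become a proton (β⁻ decay).

beta-minus decay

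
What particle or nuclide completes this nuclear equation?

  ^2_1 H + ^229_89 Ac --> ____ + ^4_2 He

Conserve mass number: 2 + 229 = A + 4, so A = 227.
Conserve atomic number: 1 + 89 = Z + 2, so Z = 88.
Z = 88 is radium, so the species is ^227_88 Ra.

Ra-227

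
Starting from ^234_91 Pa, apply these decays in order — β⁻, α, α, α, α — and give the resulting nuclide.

Po-218

Start: (A, Z) = (234, 91).
After β⁻: (234, 92).
After α: (230, 90).
After α: (226, 88).
After α: (222, 86).
After α: (218, 84).
Z = 84 is polonium.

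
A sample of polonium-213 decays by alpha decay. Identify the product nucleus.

Alpha decay: mass number changes by -4, atomic number by -2.
A: 213 − 4 = 209; Z: 84 − 2 = 82.
Z = 82 is lead, so the daughter is lead-209.

Pb-209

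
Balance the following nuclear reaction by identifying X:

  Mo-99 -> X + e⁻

Tc-99

Conserve mass number: 99 = A + 0, so A = 99.
Conserve atomic number: 42 = Z − 1, so Z = 43.
Z = 43 is technetium, so the species is Tc-99.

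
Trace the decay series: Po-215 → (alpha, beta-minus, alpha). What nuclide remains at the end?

Start: (A, Z) = (215, 84).
After α: (211, 82).
After β⁻: (211, 83).
After α: (207, 81).
Z = 81 is thallium.

Tl-207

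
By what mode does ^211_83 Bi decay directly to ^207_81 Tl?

alpha decay

ΔA = 207 − 211 = -4; ΔZ = 81 − 83 = -2.
A drops by 4 and Z drops by 2 — the signature of alpha emission.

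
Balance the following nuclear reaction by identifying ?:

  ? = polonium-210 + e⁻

Conserve mass number: A = 210 + 0, so A = 210.
Conserve atomic number: Z = 84 − 1, so Z = 83.
Z = 83 is bismuth, so the species is bismuth-210.

Bi-210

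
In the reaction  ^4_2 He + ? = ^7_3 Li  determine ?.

triton

Conserve mass number: 4 + A = 7, so A = 3.
Conserve atomic number: 2 + Z = 3, so Z = 1.
A = 3 and Z = 1 is ^3_1 H — a triton.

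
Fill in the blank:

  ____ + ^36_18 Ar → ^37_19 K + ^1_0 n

Conserve mass number: A + 36 = 37 + 1, so A = 2.
Conserve atomic number: Z + 18 = 19 + 0, so Z = 1.
A = 2 and Z = 1 is ^2_1 H — a deuteron.

deuteron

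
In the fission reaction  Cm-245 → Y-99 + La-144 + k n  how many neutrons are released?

Conserve mass number: 245 = 99 + 144 + k, so k = 245 − 243 = 2.
Check atomic number: 96 = 39 + 57 + 0 = 96. ✓

2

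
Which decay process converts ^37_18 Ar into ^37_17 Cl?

ΔA = 37 − 37 = 0; ΔZ = 17 − 18 = -1.
A is unchanged and Z drops by 1 — a proton has become a neutron (β⁺ emission or electron capture).

beta-plus decay or electron capture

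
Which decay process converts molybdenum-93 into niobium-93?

ΔA = 93 − 93 = 0; ΔZ = 41 − 42 = -1.
A is unchanged and Z drops by 1 — a proton has become a neutron (β⁺ emission or electron capture).

beta-plus decay or electron capture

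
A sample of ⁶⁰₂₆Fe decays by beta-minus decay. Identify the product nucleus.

Co-60

Beta-minus decay: mass number changes by +0, atomic number by +1.
A: 60 = 60; Z: 26 + 1 = 27.
Z = 27 is cobalt, so the daughter is ⁶⁰₂₇Co.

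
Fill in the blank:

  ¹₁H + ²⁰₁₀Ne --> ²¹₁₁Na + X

Conserve mass number: 1 + 20 = 21 + A, so A = 0.
Conserve atomic number: 1 + 10 = 11 + Z, so Z = 0.
A = 0 and Z = 0 is ⁰₀γ — a gamma ray.

gamma ray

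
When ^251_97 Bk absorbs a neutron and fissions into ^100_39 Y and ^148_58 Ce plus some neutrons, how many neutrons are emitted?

Conserve mass number: 252 = 100 + 148 + k, so k = 252 − 248 = 4.
Check atomic number: 97 = 39 + 58 + 0 = 97. ✓

4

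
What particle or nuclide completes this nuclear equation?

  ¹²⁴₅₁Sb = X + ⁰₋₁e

Conserve mass number: 124 = A + 0, so A = 124.
Conserve atomic number: 51 = Z − 1, so Z = 52.
Z = 52 is tellurium, so the species is ¹²⁴₅₂Te.

Te-124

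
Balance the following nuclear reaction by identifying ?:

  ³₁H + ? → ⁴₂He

Conserve mass number: 3 + A = 4, so A = 1.
Conserve atomic number: 1 + Z = 2, so Z = 1.
A = 1 and Z = 1 is ¹₁H — a proton.

proton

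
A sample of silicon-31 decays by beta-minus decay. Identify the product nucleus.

Beta-minus decay: mass number changes by +0, atomic number by +1.
A: 31 = 31; Z: 14 + 1 = 15.
Z = 15 is phosphorus, so the daughter is phosphorus-31.

P-31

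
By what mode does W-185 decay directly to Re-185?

ΔA = 185 − 185 = 0; ΔZ = 75 − 74 = +1.
A is unchanged and Z rises by 1 — a neutron has become a proton (β⁻ decay).

beta-minus decay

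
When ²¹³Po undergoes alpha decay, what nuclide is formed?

Pb-209

Alpha decay: mass number changes by -4, atomic number by -2.
A: 213 − 4 = 209; Z: 84 − 2 = 82.
Z = 82 is lead, so the daughter is ²⁰⁹Pb.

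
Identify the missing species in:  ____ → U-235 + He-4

Pu-239

Conserve mass number: A = 235 + 4, so A = 239.
Conserve atomic number: Z = 92 + 2, so Z = 94.
Z = 94 is plutonium, so the species is Pu-239.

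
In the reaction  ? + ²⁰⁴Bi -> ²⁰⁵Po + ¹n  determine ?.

Conserve mass number: A + 204 = 205 + 1, so A = 2.
Conserve atomic number: Z + 83 = 84 + 0, so Z = 1.
A = 2 and Z = 1 is ²H — a deuteron.

deuteron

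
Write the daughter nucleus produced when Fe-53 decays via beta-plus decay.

Mn-53

Beta-plus decay: mass number changes by +0, atomic number by -1.
A: 53 = 53; Z: 26 − 1 = 25.
Z = 25 is manganese, so the daughter is Mn-53.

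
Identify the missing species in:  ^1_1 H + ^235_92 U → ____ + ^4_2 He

Conserve mass number: 1 + 235 = A + 4, so A = 232.
Conserve atomic number: 1 + 92 = Z + 2, so Z = 91.
Z = 91 is protactinium, so the species is ^232_91 Pa.

Pa-232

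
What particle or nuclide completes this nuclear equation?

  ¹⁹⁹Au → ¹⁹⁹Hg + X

beta-minus particle

Conserve mass number: 199 = 199 + A, so A = 0.
Conserve atomic number: 79 = 80 + Z, so Z = -1.
A = 0 and Z = -1 is e⁻ — a beta-minus particle.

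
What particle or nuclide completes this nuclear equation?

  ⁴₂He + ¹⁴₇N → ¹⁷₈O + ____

Conserve mass number: 4 + 14 = 17 + A, so A = 1.
Conserve atomic number: 2 + 7 = 8 + Z, so Z = 1.
A = 1 and Z = 1 is ¹₁H — a proton.

proton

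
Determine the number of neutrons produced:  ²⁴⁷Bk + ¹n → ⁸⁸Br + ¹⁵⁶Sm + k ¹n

Conserve mass number: 248 = 88 + 156 + k, so k = 248 − 244 = 4.
Check atomic number: 97 = 35 + 62 + 0 = 97. ✓

4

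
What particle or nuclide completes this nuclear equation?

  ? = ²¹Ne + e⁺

Na-21

Conserve mass number: A = 21 + 0, so A = 21.
Conserve atomic number: Z = 10 + 1, so Z = 11.
Z = 11 is sodium, so the species is ²¹Na.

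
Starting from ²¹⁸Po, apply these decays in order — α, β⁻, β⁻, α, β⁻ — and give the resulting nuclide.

Bi-210

Start: (A, Z) = (218, 84).
After α: (214, 82).
After β⁻: (214, 83).
After β⁻: (214, 84).
After α: (210, 82).
After β⁻: (210, 83).
Z = 83 is bismuth.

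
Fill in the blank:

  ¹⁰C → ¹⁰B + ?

Conserve mass number: 10 = 10 + A, so A = 0.
Conserve atomic number: 6 = 5 + Z, so Z = 1.
A = 0 and Z = 1 is e⁺ — a positron.

positron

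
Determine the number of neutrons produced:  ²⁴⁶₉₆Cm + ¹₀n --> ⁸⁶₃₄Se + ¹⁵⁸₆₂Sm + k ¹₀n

Conserve mass number: 247 = 86 + 158 + k, so k = 247 − 244 = 3.
Check atomic number: 96 = 34 + 62 + 0 = 96. ✓

3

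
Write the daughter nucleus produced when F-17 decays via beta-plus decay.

Beta-plus decay: mass number changes by +0, atomic number by -1.
A: 17 = 17; Z: 9 − 1 = 8.
Z = 8 is oxygen, so the daughter is O-17.

O-17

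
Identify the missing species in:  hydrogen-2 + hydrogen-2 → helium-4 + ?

gamma ray

Conserve mass number: 2 + 2 = 4 + A, so A = 0.
Conserve atomic number: 1 + 1 = 2 + Z, so Z = 0.
A = 0 and Z = 0 is γ — a gamma ray.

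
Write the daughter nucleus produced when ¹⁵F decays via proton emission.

Proton emission: mass number changes by -1, atomic number by -1.
A: 15 − 1 = 14; Z: 9 − 1 = 8.
Z = 8 is oxygen, so the daughter is ¹⁴O.

O-14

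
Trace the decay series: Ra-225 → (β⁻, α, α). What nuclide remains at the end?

At-217

Start: (A, Z) = (225, 88).
After β⁻: (225, 89).
After α: (221, 87).
After α: (217, 85).
Z = 85 is astatine.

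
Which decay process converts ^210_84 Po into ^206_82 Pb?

ΔA = 206 − 210 = -4; ΔZ = 82 − 84 = -2.
A drops by 4 and Z drops by 2 — the signature of alpha emission.

alpha decay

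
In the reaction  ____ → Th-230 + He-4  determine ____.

U-234

Conserve mass number: A = 230 + 4, so A = 234.
Conserve atomic number: Z = 90 + 2, so Z = 92.
Z = 92 is uranium, so the species is U-234.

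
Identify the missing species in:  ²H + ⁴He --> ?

Conserve mass number: 2 + 4 = A, so A = 6.
Conserve atomic number: 1 + 2 = Z, so Z = 3.
Z = 3 is lithium, so the species is ⁶Li.

Li-6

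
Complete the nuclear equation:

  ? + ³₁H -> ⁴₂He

proton

Conserve mass number: A + 3 = 4, so A = 1.
Conserve atomic number: Z + 1 = 2, so Z = 1.
A = 1 and Z = 1 is ¹₁H — a proton.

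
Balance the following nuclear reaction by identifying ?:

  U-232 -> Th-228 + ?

alpha particle

Conserve mass number: 232 = 228 + A, so A = 4.
Conserve atomic number: 92 = 90 + Z, so Z = 2.
A = 4 and Z = 2 is He-4 — an alpha particle.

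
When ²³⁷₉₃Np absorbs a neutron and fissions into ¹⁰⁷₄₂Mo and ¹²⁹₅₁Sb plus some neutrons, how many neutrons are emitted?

Conserve mass number: 238 = 107 + 129 + k, so k = 238 − 236 = 2.
Check atomic number: 93 = 42 + 51 + 0 = 93. ✓

2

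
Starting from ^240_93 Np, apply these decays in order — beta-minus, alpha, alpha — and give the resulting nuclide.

Th-232

Start: (A, Z) = (240, 93).
After β⁻: (240, 94).
After α: (236, 92).
After α: (232, 90).
Z = 90 is thorium.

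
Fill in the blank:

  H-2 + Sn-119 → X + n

Conserve mass number: 2 + 119 = A + 1, so A = 120.
Conserve atomic number: 1 + 50 = Z + 0, so Z = 51.
Z = 51 is antimony, so the species is Sb-120.

Sb-120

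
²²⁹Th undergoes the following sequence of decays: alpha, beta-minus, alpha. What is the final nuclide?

Fr-221

Start: (A, Z) = (229, 90).
After α: (225, 88).
After β⁻: (225, 89).
After α: (221, 87).
Z = 87 is francium.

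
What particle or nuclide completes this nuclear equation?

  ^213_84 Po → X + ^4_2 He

Conserve mass number: 213 = A + 4, so A = 209.
Conserve atomic number: 84 = Z + 2, so Z = 82.
Z = 82 is lead, so the species is ^209_82 Pb.

Pb-209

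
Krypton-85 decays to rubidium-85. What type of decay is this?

ΔA = 85 − 85 = 0; ΔZ = 37 − 36 = +1.
A is unchanged and Z rises by 1 — a neutron has become a proton (β⁻ decay).

beta-minus decay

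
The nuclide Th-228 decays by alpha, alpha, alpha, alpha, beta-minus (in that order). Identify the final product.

Start: (A, Z) = (228, 90).
After α: (224, 88).
After α: (220, 86).
After α: (216, 84).
After α: (212, 82).
After β⁻: (212, 83).
Z = 83 is bismuth.

Bi-212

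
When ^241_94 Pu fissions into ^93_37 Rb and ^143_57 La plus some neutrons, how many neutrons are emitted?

Conserve mass number: 241 = 93 + 143 + k, so k = 241 − 236 = 5.
Check atomic number: 94 = 37 + 57 + 0 = 94. ✓

5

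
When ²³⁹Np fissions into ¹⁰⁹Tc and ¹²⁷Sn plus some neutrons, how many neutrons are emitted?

3

Conserve mass number: 239 = 109 + 127 + k, so k = 239 − 236 = 3.
Check atomic number: 93 = 43 + 50 + 0 = 93. ✓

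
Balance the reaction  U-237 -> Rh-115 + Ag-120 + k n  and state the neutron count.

Conserve mass number: 237 = 115 + 120 + k, so k = 237 − 235 = 2.
Check atomic number: 92 = 45 + 47 + 0 = 92. ✓

2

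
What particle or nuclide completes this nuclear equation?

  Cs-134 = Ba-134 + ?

beta-minus particle

Conserve mass number: 134 = 134 + A, so A = 0.
Conserve atomic number: 55 = 56 + Z, so Z = -1.
A = 0 and Z = -1 is e⁻ — a beta-minus particle.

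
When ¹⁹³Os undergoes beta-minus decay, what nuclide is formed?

Ir-193

Beta-minus decay: mass number changes by +0, atomic number by +1.
A: 193 = 193; Z: 76 + 1 = 77.
Z = 77 is iridium, so the daughter is ¹⁹³Ir.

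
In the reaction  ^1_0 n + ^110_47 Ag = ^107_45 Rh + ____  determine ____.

Conserve mass number: 1 + 110 = 107 + A, so A = 4.
Conserve atomic number: 0 + 47 = 45 + Z, so Z = 2.
A = 4 and Z = 2 is ^4_2 He — an alpha particle.

alpha particle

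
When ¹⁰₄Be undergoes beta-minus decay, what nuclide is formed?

B-10

Beta-minus decay: mass number changes by +0, atomic number by +1.
A: 10 = 10; Z: 4 + 1 = 5.
Z = 5 is boron, so the daughter is ¹⁰₅B.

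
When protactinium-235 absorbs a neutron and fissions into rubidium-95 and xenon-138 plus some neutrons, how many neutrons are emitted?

3

Conserve mass number: 236 = 95 + 138 + k, so k = 236 − 233 = 3.
Check atomic number: 91 = 37 + 54 + 0 = 91. ✓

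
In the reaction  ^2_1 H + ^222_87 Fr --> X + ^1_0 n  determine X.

Ra-223

Conserve mass number: 2 + 222 = A + 1, so A = 223.
Conserve atomic number: 1 + 87 = Z + 0, so Z = 88.
Z = 88 is radium, so the species is ^223_88 Ra.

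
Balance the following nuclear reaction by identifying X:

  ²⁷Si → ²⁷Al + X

positron

Conserve mass number: 27 = 27 + A, so A = 0.
Conserve atomic number: 14 = 13 + Z, so Z = 1.
A = 0 and Z = 1 is e⁺ — a positron.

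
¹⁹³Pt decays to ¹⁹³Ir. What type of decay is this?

beta-plus decay or electron capture

ΔA = 193 − 193 = 0; ΔZ = 77 − 78 = -1.
A is unchanged and Z drops by 1 — a proton has become a neutron (β⁺ emission or electron capture).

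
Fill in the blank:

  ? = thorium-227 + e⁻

Ac-227

Conserve mass number: A = 227 + 0, so A = 227.
Conserve atomic number: Z = 90 − 1, so Z = 89.
Z = 89 is actinium, so the species is actinium-227.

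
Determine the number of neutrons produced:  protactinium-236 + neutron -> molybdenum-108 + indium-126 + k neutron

3

Conserve mass number: 237 = 108 + 126 + k, so k = 237 − 234 = 3.
Check atomic number: 91 = 42 + 49 + 0 = 91. ✓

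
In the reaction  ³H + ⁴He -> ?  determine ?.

Conserve mass number: 3 + 4 = A, so A = 7.
Conserve atomic number: 1 + 2 = Z, so Z = 3.
Z = 3 is lithium, so the species is ⁷Li.

Li-7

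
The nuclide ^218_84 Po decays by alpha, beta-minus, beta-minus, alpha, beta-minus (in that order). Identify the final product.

Bi-210

Start: (A, Z) = (218, 84).
After α: (214, 82).
After β⁻: (214, 83).
After β⁻: (214, 84).
After α: (210, 82).
After β⁻: (210, 83).
Z = 83 is bismuth.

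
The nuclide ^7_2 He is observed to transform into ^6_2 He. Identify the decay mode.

neutron emission

ΔA = 6 − 7 = -1; ΔZ = 2 − 2 = +0.
A drops by 1 with Z unchanged — a neutron was emitted.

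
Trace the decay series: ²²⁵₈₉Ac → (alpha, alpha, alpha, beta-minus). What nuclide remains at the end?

Po-213

Start: (A, Z) = (225, 89).
After α: (221, 87).
After α: (217, 85).
After α: (213, 83).
After β⁻: (213, 84).
Z = 84 is polonium.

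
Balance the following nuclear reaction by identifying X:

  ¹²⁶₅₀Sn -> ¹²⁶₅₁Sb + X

Conserve mass number: 126 = 126 + A, so A = 0.
Conserve atomic number: 50 = 51 + Z, so Z = -1.
A = 0 and Z = -1 is ⁰₋₁e — a beta-minus particle.

beta-minus particle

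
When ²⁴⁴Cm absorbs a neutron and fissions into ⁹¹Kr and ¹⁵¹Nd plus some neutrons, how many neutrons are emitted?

3

Conserve mass number: 245 = 91 + 151 + k, so k = 245 − 242 = 3.
Check atomic number: 96 = 36 + 60 + 0 = 96. ✓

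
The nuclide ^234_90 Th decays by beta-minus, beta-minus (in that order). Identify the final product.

U-234

Start: (A, Z) = (234, 90).
After β⁻: (234, 91).
After β⁻: (234, 92).
Z = 92 is uranium.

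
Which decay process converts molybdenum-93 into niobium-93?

ΔA = 93 − 93 = 0; ΔZ = 41 − 42 = -1.
A is unchanged and Z drops by 1 — a proton has become a neutron (β⁺ emission or electron capture).

beta-plus decay or electron capture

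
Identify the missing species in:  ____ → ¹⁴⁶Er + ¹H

Tm-147

Conserve mass number: A = 146 + 1, so A = 147.
Conserve atomic number: Z = 68 + 1, so Z = 69.
Z = 69 is thulium, so the species is ¹⁴⁷Tm.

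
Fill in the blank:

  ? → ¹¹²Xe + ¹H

Conserve mass number: A = 112 + 1, so A = 113.
Conserve atomic number: Z = 54 + 1, so Z = 55.
Z = 55 is caesium, so the species is ¹¹³Cs.

Cs-113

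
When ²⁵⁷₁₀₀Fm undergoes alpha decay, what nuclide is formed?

Alpha decay: mass number changes by -4, atomic number by -2.
A: 257 − 4 = 253; Z: 100 − 2 = 98.
Z = 98 is californium, so the daughter is ²⁵³₉₈Cf.

Cf-253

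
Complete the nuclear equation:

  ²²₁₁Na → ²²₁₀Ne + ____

Conserve mass number: 22 = 22 + A, so A = 0.
Conserve atomic number: 11 = 10 + Z, so Z = 1.
A = 0 and Z = 1 is ⁰₁e — a positron.

positron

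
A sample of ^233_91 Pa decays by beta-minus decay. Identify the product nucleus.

Beta-minus decay: mass number changes by +0, atomic number by +1.
A: 233 = 233; Z: 91 + 1 = 92.
Z = 92 is uranium, so the daughter is ^233_92 U.

U-233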